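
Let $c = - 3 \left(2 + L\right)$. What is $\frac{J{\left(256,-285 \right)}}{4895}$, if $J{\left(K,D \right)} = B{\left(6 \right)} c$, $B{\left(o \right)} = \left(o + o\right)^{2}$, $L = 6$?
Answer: $- \frac{3456}{4895} \approx -0.70603$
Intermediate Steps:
$B{\left(o \right)} = 4 o^{2}$ ($B{\left(o \right)} = \left(2 o\right)^{2} = 4 o^{2}$)
$c = -24$ ($c = - 3 \left(2 + 6\right) = \left(-3\right) 8 = -24$)
$J{\left(K,D \right)} = -3456$ ($J{\left(K,D \right)} = 4 \cdot 6^{2} \left(-24\right) = 4 \cdot 36 \left(-24\right) = 144 \left(-24\right) = -3456$)
$\frac{J{\left(256,-285 \right)}}{4895} = - \frac{3456}{4895}$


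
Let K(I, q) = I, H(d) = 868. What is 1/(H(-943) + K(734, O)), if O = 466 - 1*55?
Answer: 1/1602 ≈ 0.00062422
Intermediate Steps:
O = 411 (O = 466 - 55 = 411)
1/(H(-943) + K(734, O)) = 1/(868 + 734) = 1/1602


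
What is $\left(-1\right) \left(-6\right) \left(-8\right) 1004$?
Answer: $-48192$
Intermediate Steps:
$\left(-1\right) \left(-6\right) \left(-8\right) 1004 = 6 \left(-8\right) 1004 = \left(-48\right) 1004 = -48192$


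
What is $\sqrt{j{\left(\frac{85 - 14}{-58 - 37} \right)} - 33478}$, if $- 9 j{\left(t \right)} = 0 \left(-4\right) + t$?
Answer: $\frac{i \sqrt{2719243805}}{285} \approx 182.97 i$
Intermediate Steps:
$j{\left(t \right)} = - \frac{t}{9}$ ($j{\left(t \right)} = - \frac{0 \left(-4\right) + t}{9} = - \frac{0 + t}{9} = - \frac{t}{9}$)
$\sqrt{j{\left(\frac{85 - 14}{-58 - 37} \right)} - 33478} = \sqrt{- \frac{\left(85 - 14\right) \frac{1}{-58 - 37}}{9} - 33478} = \sqrt{- \frac{71 \frac{1}{-95}}{9} - 33478} = \sqrt{- \frac{71 \left(- \frac{1}{95}\right)}{9} - 33478} = \sqrt{\left(- \frac{1}{9}\right) \left(- \frac{71}{95}\right) - 33478} = \sqrt{\frac{71}{855} - 33478} = \sqrt{- \frac{28623619}{855}} = \frac{i \sqrt{2719243805}}{285}$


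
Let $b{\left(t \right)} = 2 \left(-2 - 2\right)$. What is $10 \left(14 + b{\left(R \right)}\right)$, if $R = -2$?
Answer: $60$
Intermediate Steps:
$b{\left(t \right)} = -8$ ($b{\left(t \right)} = 2 \left(-4\right) = -8$)
$10 \left(14 + b{\left(R \right)}\right) = 10 \left(14 - 8\right) = 10 \cdot 6 = 60$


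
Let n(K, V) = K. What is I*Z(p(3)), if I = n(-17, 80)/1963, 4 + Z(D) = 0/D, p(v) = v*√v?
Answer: 68/1963 ≈ 0.034641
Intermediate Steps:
p(v) = v^(3/2)
Z(D) = -4 (Z(D) = -4 + 0/D = -4 + 0 = -4)
I = -17/1963 ≈ -0.0086602
I*Z(p(3)) = -17/1963*(-4) = 68/1963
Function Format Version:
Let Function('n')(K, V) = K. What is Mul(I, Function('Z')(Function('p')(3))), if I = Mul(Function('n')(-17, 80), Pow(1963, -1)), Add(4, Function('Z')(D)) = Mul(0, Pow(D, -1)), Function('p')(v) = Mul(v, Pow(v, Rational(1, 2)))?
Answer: Rational(68, 1963) ≈ 0.034641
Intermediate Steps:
Function('p')(v) = Pow(v, Rational(3, 2))
Function('Z')(D) = -4 (Function('Z')(D) = Add(-4, Mul(0, Pow(D, -1))) = Add(-4, 0) = -4)
I = Rational(-17, 1963) (I = Mul(-17, Pow(1963, -1)) = Mul(-17, Rational(1, 1963)) = Rational(-17, 1963) ≈ -0.0086602)
Mul(I, Function('Z')(Function('p')(3))) = Mul(Rational(-17, 1963), -4) = Rational(68, 1963)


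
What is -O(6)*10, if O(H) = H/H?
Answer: -10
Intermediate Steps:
O(H) = 1
-O(6)*10 = -1*1*10 = -1*10 = -10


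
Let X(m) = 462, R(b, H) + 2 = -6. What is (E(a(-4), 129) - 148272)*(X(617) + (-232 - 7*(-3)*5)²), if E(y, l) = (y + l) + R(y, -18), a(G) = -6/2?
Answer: -2458023014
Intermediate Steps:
R(b, H) = -8 (R(b, H) = -2 - 6 = -8)
a(G) = -3 (a(G) = -6*½ = -3)
E(y, l) = -8 + l + y (E(y, l) = (y + l) - 8 = (l + y) - 8 = -8 + l + y)
(E(a(-4), 129) - 148272)*(X(617) + (-232 - 7*(-3)*5)²) = ((-8 + 129 - 3) - 148272)*(462 + (-232 - 7*(-3)*5)²) = (118 - 148272)*(462 + (-232 + 21*5)²) = -148154*(462 + (-232 + 105)²) = -148154*(462 + (-127)²) = -148154*(462 + 16129) = -148154*16591 = -2458023014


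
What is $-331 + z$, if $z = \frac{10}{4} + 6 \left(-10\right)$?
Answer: $- \frac{777}{2} \approx -388.5$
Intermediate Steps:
$z = - \frac{115}{2}$ ($z = 10 \cdot \frac{1}{4} - 60 = \frac{5}{2} - 60 = - \frac{115}{2} \approx -57.5$)
$-331 + z = -331 - \frac{115}{2} = - \frac{777}{2}$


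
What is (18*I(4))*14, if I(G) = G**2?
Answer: 4032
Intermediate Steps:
(18*I(4))*14 = (18*4**2)*14 = (18*16)*14 = 288*14 = 4032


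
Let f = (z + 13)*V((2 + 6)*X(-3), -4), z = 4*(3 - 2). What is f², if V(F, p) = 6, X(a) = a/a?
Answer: 10404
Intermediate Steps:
X(a) = 1
z = 4 (z = 4*1 = 4)
f = 102 (f = (4 + 13)*6 = 17*6 = 102)
f² = 102² = 10404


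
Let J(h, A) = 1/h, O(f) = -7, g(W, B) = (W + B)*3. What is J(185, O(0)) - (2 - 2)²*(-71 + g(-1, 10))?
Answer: 1/185 ≈ 0.0054054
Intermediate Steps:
g(W, B) = 3*B + 3*W (g(W, B) = (B + W)*3 = 3*B + 3*W)
J(185, O(0)) - (2 - 2)²*(-71 + g(-1, 10)) = 1/185 - (2 - 2)²*(-71 + (3*10 + 3*(-1))) = 1/185 - 0²*(-71 + (30 - 3)) = 1/185 - 0*(-71 + 27) = 1/185 - 0*(-44) = 1/185 - 1*0 = 1/185 + 0 = 1/185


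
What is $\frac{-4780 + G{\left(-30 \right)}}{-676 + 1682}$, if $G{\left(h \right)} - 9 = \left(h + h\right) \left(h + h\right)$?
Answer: $- \frac{1171}{1006} \approx -1.164$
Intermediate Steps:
$G{\left(h \right)} = 9 + 4 h^{2}$ ($G{\left(h \right)} = 9 + \left(h + h\right) \left(h + h\right) = 9 + 2 h 2 h = 9 + 4 h^{2}$)
$\frac{-4780 + G{\left(-30 \right)}}{-676 + 1682} = \frac{-4780 + \left(9 + 4 \left(-30\right)^{2}\right)}{-676 + 1682} = \frac{-4780 + \left(9 + 4 \cdot 900\right)}{1006} = \left(-4780 + \left(9 + 3600\right)\right) \frac{1}{1006} = \left(-4780 + 3609\right) \frac{1}{1006} = \left(-1171\right) \frac{1}{1006} = - \frac{1171}{1006}$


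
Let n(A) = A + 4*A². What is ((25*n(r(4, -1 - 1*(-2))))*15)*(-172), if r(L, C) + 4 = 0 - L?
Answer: -15996000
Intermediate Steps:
r(L, C) = -4 - L (r(L, C) = -4 + (0 - L) = -4 - L)
((25*n(r(4, -1 - 1*(-2))))*15)*(-172) = ((25*((-4 - 1*4)*(1 + 4*(-4 - 1*4))))*15)*(-172) = ((25*((-4 - 4)*(1 + 4*(-4 - 4))))*15)*(-172) = ((25*(-8*(1 + 4*(-8))))*15)*(-172) = ((25*(-8*(1 - 32)))*15)*(-172) = ((25*(-8*(-31)))*15)*(-172) = ((25*248)*15)*(-172) = (6200*15)*(-172) = 93000*(-172) = -15996000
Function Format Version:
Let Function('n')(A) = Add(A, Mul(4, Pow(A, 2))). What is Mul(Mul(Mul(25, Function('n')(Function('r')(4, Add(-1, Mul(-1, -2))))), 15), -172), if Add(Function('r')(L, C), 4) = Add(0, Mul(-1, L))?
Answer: -15996000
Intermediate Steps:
Function('r')(L, C) = Add(-4, Mul(-1, L)) (Function('r')(L, C) = Add(-4, Add(0, Mul(-1, L))) = Add(-4, Mul(-1, L)))
Mul(Mul(Mul(25, Function('n')(Function('r')(4, Add(-1, Mul(-1, -2))))), 15), -172) = Mul(Mul(Mul(25, Mul(Add(-4, Mul(-1, 4)), Add(1, Mul(4, Add(-4, Mul(-1, 4)))))), 15), -172) = Mul(Mul(Mul(25, Mul(Add(-4, -4), Add(1, Mul(4, Add(-4, -4))))), 15), -172) = Mul(Mul(Mul(25, Mul(-8, Add(1, Mul(4, -8)))), 15), -172) = Mul(Mul(Mul(25, Mul(-8, Add(1, -32))), 15), -172) = Mul(Mul(Mul(25, Mul(-8, -31)), 15), -172) = Mul(Mul(Mul(25, 248), 15), -172) = Mul(Mul(6200, 15), -172) = Mul(93000, -172) = -15996000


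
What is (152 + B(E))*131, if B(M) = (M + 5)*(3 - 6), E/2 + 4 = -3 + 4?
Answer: 20305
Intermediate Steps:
E = -6 (E = -8 + 2*(-3 + 4) = -8 + 2*1 = -8 + 2 = -6)
B(M) = -15 - 3*M (B(M) = (5 + M)*(-3) = -15 - 3*M)
(152 + B(E))*131 = (152 + (-15 - 3*(-6)))*131 = (152 + (-15 + 18))*131 = (152 + 3)*131 = 155*131 = 20305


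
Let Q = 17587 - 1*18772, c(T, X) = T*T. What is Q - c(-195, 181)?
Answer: -39210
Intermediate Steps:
c(T, X) = T²
Q = -1185 (Q = 17587 - 18772 = -1185)
Q - c(-195, 181) = -1185 - 1*(-195)² = -1185 - 1*38025 = -1185 - 38025 = -39210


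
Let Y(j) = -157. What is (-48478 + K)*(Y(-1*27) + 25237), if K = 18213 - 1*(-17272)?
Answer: -325864440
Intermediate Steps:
K = 35485 (K = 18213 + 17272 = 35485)
(-48478 + K)*(Y(-1*27) + 25237) = (-48478 + 35485)*(-157 + 25237) = -12993*25080 = -325864440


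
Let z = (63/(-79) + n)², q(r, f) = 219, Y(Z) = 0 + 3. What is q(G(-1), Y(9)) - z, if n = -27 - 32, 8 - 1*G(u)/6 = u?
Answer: -20949397/6241 ≈ -3356.7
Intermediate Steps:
Y(Z) = 3
G(u) = 48 - 6*u
n = -59
z = 22316176/6241 (z = (63/(-79) - 59)² = (63*(-1/79) - 59)² = (-63/79 - 59)² = (-4724/79)² = 22316176/6241 ≈ 3575.7)
q(G(-1), Y(9)) - z = 219 - 1*22316176/6241 = 219 - 22316176/6241 = -20949397/6241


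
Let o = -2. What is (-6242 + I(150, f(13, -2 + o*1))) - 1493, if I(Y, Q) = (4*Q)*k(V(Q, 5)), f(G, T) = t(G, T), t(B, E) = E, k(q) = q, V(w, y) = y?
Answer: -7815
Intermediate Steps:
f(G, T) = T
I(Y, Q) = 20*Q (I(Y, Q) = (4*Q)*5 = 20*Q)
(-6242 + I(150, f(13, -2 + o*1))) - 1493 = (-6242 + 20*(-2 - 2*1)) - 1493 = (-6242 + 20*(-2 - 2)) - 1493 = (-6242 + 20*(-4)) - 1493 = (-6242 - 80) - 1493 = -6322 - 1493 = -7815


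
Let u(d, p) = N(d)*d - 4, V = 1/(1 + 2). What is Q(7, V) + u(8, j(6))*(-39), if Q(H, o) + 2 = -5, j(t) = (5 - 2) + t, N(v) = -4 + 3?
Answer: 461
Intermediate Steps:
V = ⅓ (V = 1/3 = ⅓ ≈ 0.33333)
N(v) = -1
j(t) = 3 + t
Q(H, o) = -7 (Q(H, o) = -2 - 5 = -7)
u(d, p) = -4 - d (u(d, p) = -d - 4 = -4 - d)
Q(7, V) + u(8, j(6))*(-39) = -7 + (-4 - 1*8)*(-39) = -7 + (-4 - 8)*(-39) = -7 - 12*(-39) = -7 + 468 = 461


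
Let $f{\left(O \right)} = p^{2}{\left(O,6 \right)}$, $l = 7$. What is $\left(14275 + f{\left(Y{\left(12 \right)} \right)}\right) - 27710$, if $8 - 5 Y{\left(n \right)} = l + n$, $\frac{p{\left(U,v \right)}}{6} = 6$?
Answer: $-12139$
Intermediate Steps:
$p{\left(U,v \right)} = 36$ ($p{\left(U,v \right)} = 6 \cdot 6 = 36$)
$Y{\left(n \right)} = \frac{1}{5} - \frac{n}{5}$ ($Y{\left(n \right)} = \frac{8}{5} - \frac{7 + n}{5} = \frac{8}{5} - \left(\frac{7}{5} + \frac{n}{5}\right) = \frac{1}{5} - \frac{n}{5}$)
$f{\left(O \right)} = 1296$ ($f{\left(O \right)} = 36^{2} = 1296$)
$\left(14275 + f{\left(Y{\left(12 \right)} \right)}\right) - 27710 = \left(14275 + 1296\right) - 27710 = 15571 - 27710 = -12139$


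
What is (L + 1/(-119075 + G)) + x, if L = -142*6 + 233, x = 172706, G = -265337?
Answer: 66152307843/384412 ≈ 1.7209e+5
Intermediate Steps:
L = -619 (L = -852 + 233 = -619)
(L + 1/(-119075 + G)) + x = (-619 + 1/(-119075 - 265337)) + 172706 = (-619 + 1/(-384412)) + 172706 = (-619 - 1/384412) + 172706 = -237951029/384412 + 172706 = 66152307843/384412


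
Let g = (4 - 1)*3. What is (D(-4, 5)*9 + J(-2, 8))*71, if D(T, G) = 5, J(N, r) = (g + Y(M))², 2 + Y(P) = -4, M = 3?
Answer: 3834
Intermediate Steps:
Y(P) = -6 (Y(P) = -2 - 4 = -6)
g = 9 (g = 3*3 = 9)
J(N, r) = 9 (J(N, r) = (9 - 6)² = 3² = 9)
(D(-4, 5)*9 + J(-2, 8))*71 = (5*9 + 9)*71 = (45 + 9)*71 = 54*71 = 3834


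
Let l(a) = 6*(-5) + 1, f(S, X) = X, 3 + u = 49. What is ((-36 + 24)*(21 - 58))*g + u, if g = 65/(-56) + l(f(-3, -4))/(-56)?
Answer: -1676/7 ≈ -239.43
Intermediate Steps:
u = 46 (u = -3 + 49 = 46)
l(a) = -29 (l(a) = -30 + 1 = -29)
g = -9/14 (g = 65/(-56) - 29/(-56) = 65*(-1/56) - 29*(-1/56) = -65/56 + 29/56 = -9/14 ≈ -0.64286)
((-36 + 24)*(21 - 58))*g + u = ((-36 + 24)*(21 - 58))*(-9/14) + 46 = -12*(-37)*(-9/14) + 46 = 444*(-9/14) + 46 = -1998/7 + 46 = -1676/7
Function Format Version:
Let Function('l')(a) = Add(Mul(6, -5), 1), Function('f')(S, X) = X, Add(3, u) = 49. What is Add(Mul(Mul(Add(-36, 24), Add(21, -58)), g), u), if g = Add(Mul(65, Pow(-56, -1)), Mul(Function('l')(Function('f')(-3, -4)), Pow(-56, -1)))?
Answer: Rational(-1676, 7) ≈ -239.43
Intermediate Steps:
u = 46 (u = Add(-3, 49) = 46)
Function('l')(a) = -29 (Function('l')(a) = Add(-30, 1) = -29)
g = Rational(-9, 14) (g = Add(Mul(65, Pow(-56, -1)), Mul(-29, Pow(-56, -1))) = Add(Mul(65, Rational(-1, 56)), Mul(-29, Rational(-1, 56))) = Add(Rational(-65, 56), Rational(29, 56)) = Rational(-9, 14) ≈ -0.64286)
Add(Mul(Mul(Add(-36, 24), Add(21, -58)), g), u) = Add(Mul(Mul(Add(-36, 24), Add(21, -58)), Rational(-9, 14)), 46) = Add(Mul(Mul(-12, -37), Rational(-9, 14)), 46) = Add(Mul(444, Rational(-9, 14)), 46) = Add(Rational(-1998, 7), 46) = Rational(-1676, 7)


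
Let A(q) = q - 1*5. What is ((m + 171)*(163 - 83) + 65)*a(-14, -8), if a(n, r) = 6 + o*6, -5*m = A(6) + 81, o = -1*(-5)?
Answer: 447588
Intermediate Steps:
o = 5
A(q) = -5 + q (A(q) = q - 5 = -5 + q)
m = -82/5 (m = -((-5 + 6) + 81)/5 = -(1 + 81)/5 = -⅕*82 = -82/5 ≈ -16.400)
a(n, r) = 36 (a(n, r) = 6 + 5*6 = 6 + 30 = 36)
((m + 171)*(163 - 83) + 65)*a(-14, -8) = ((-82/5 + 171)*(163 - 83) + 65)*36 = ((773/5)*80 + 65)*36 = (12368 + 65)*36 = 12433*36 = 447588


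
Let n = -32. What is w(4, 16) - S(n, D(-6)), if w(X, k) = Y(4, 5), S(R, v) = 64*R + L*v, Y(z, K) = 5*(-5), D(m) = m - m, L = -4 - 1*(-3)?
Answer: 2023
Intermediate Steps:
L = -1 (L = -4 + 3 = -1)
D(m) = 0
Y(z, K) = -25
S(R, v) = -v + 64*R (S(R, v) = 64*R - v = -v + 64*R)
w(X, k) = -25
w(4, 16) - S(n, D(-6)) = -25 - (-1*0 + 64*(-32)) = -25 - (0 - 2048) = -25 - 1*(-2048) = -25 + 2048 = 2023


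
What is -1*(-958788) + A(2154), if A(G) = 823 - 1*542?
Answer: 959069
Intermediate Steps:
A(G) = 281 (A(G) = 823 - 542 = 281)
-1*(-958788) + A(2154) = -1*(-958788) + 281 = 958788 + 281 = 959069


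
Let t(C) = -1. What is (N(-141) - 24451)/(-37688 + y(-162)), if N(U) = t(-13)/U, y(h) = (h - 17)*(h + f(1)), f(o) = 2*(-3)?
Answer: 1723795/536928 ≈ 3.2105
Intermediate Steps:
f(o) = -6
y(h) = (-17 + h)*(-6 + h) (y(h) = (h - 17)*(h - 6) = (-17 + h)*(-6 + h))
N(U) = -1/U
(N(-141) - 24451)/(-37688 + y(-162)) = (-1/(-141) - 24451)/(-37688 + (102 + (-162)² - 23*(-162))) = (-1*(-1/141) - 24451)/(-37688 + (102 + 26244 + 3726)) = (1/141 - 24451)/(-37688 + 30072) = -3447590/141/(-7616) = -3447590/141*(-1/7616) = 1723795/536928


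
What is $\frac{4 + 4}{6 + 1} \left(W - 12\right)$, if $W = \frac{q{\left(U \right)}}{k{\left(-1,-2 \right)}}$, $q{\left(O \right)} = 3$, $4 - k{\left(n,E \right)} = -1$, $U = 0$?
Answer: $- \frac{456}{35} \approx -13.029$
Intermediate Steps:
$k{\left(n,E \right)} = 5$ ($k{\left(n,E \right)} = 4 - -1 = 4 + 1 = 5$)
$W = \frac{3}{5} \approx 0.6$
$\frac{4 + 4}{6 + 1} \left(W - 12\right) = \frac{4 + 4}{6 + 1} \left(\frac{3}{5} - 12\right) = \frac{8}{7} \left(- \frac{57}{5}\right) = - \frac{456}{35}$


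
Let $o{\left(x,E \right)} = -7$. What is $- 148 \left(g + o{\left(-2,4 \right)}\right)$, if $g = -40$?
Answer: $6956$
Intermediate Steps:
$- 148 \left(g + o{\left(-2,4 \right)}\right) = - 148 \left(-40 - 7\right) = \left(-148\right) \left(-47\right) = 6956$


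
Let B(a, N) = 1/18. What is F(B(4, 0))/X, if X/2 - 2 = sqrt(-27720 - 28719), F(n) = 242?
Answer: 242/56443 - 363*I*sqrt(6271)/56443 ≈ 0.0042875 - 0.50929*I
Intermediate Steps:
B(a, N) = 1/18
X = 4 + 6*I*sqrt(6271) (X = 4 + 2*sqrt(-27720 - 28719) = 4 + 2*sqrt(-56439) = 4 + 2*(3*I*sqrt(6271)) = 4 + 6*I*sqrt(6271) ≈ 4.0 + 475.14*I)
F(B(4, 0))/X = 242/(4 + 6*I*sqrt(6271))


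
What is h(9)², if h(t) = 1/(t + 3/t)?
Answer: 9/784 ≈ 0.011480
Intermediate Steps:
h(9)² = (9/(3 + 9²))² = (9/(3 + 81))² = (9/84)² = (9*(1/84))² = (3/28)² = 9/784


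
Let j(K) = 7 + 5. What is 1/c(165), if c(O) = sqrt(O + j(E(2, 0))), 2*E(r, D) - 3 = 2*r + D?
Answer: sqrt(177)/177 ≈ 0.075165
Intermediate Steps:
E(r, D) = 3/2 + r + D/2 (E(r, D) = 3/2 + (2*r + D)/2 = 3/2 + (D + 2*r)/2 = 3/2 + (r + D/2) = 3/2 + r + D/2)
j(K) = 12
c(O) = sqrt(12 + O) (c(O) = sqrt(O + 12) = sqrt(12 + O))
1/c(165) = 1/(sqrt(12 + 165)) = 1/(sqrt(177)) = sqrt(177)/177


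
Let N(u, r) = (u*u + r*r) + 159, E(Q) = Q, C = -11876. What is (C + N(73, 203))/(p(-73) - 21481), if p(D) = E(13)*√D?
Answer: -747989901/461445698 - 452673*I*√73/461445698 ≈ -1.621 - 0.0083816*I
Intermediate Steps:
N(u, r) = 159 + r² + u² (N(u, r) = (u² + r²) + 159 = (r² + u²) + 159 = 159 + r² + u²)
p(D) = 13*√D
(C + N(73, 203))/(p(-73) - 21481) = (-11876 + (159 + 203² + 73²))/(13*√(-73) - 21481) = (-11876 + (159 + 41209 + 5329))/(13*(I*√73) - 21481) = (-11876 + 46697)/(13*I*√73 - 21481) = 34821/(-21481 + 13*I*√73)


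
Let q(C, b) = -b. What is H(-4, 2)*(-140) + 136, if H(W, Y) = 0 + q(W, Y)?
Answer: 416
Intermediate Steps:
H(W, Y) = -Y (H(W, Y) = 0 - Y = -Y)
H(-4, 2)*(-140) + 136 = -1*2*(-140) + 136 = -2*(-140) + 136 = 280 + 136 = 416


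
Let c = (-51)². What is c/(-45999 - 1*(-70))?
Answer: -2601/45929 ≈ -0.056631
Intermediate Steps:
c = 2601
c/(-45999 - 1*(-70)) = 2601/(-45999 - 1*(-70)) = 2601/(-45999 + 70) = 2601/(-45929) = 2601*(-1/45929) = -2601/45929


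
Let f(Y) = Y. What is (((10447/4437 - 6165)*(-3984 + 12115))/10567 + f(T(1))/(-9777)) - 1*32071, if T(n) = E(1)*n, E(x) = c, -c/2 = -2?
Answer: -5625050688325685/152800753761 ≈ -36813.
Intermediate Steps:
c = 4 (c = -2*(-2) = 4)
E(x) = 4
T(n) = 4*n
(((10447/4437 - 6165)*(-3984 + 12115))/10567 + f(T(1))/(-9777)) - 1*32071 = (((10447/4437 - 6165)*(-3984 + 12115))/10567 + (4*1)/(-9777)) - 1*32071 = (((10447*(1/4437) - 6165)*8131)*(1/10567) + 4*(-1/9777)) - 32071 = (((10447/4437 - 6165)*8131)*(1/10567) - 4/9777) - 32071 = (-27343658/4437*8131*(1/10567) - 4/9777) - 32071 = (-222331283198/4437*1/10567 - 4/9777) - 32071 = (-222331283198/46885779 - 4/9777) - 32071 = -724577714456654/152800753761 - 32071 = -5625050688325685/152800753761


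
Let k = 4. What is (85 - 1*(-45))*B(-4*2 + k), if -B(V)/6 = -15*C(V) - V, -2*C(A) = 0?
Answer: -3120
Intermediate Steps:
C(A) = 0 (C(A) = -½*0 = 0)
B(V) = 6*V (B(V) = -6*(-15*0 - V) = -6*(0 - V) = -(-6)*V = 6*V)
(85 - 1*(-45))*B(-4*2 + k) = (85 - 1*(-45))*(6*(-4*2 + 4)) = (85 + 45)*(6*(-8 + 4)) = 130*(6*(-4)) = 130*(-24) = -3120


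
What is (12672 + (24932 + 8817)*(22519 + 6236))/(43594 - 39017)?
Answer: 970465167/4577 ≈ 2.1203e+5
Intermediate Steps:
(12672 + (24932 + 8817)*(22519 + 6236))/(43594 - 39017) = (12672 + 33749*28755)/4577 = (12672 + 970452495)*(1/4577) = 970465167*(1/4577) = 970465167/4577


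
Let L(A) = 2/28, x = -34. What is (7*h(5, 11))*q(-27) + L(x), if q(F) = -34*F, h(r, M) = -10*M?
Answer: -9896039/14 ≈ -7.0686e+5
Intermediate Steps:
L(A) = 1/14 (L(A) = 2*(1/28) = 1/14)
(7*h(5, 11))*q(-27) + L(x) = (7*(-10*11))*(-34*(-27)) + 1/14 = (7*(-110))*918 + 1/14 = -770*918 + 1/14 = -706860 + 1/14 = -9896039/14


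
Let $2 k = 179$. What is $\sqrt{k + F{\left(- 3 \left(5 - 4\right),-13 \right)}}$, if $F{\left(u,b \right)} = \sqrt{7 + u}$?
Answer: $\frac{\sqrt{366}}{2} \approx 9.5656$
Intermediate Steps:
$k = \frac{179}{2}$ ($k = \frac{1}{2} \cdot 179 = \frac{179}{2} \approx 89.5$)
$\sqrt{k + F{\left(- 3 \left(5 - 4\right),-13 \right)}} = \sqrt{\frac{179}{2} + \sqrt{7 - 3 \left(5 - 4\right)}} = \sqrt{\frac{179}{2} + \sqrt{7 - 3}} = \sqrt{\frac{179}{2} + \sqrt{4}} = \sqrt{\frac{179}{2} + 2} = \sqrt{\frac{183}{2}} = \frac{\sqrt{366}}{2}$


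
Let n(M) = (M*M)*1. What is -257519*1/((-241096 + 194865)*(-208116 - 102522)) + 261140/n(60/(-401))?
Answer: 5025378390421727321/430833161340 ≈ 1.1664e+7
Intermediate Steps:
n(M) = M² (n(M) = M²*1 = M²)
-257519*1/((-241096 + 194865)*(-208116 - 102522)) + 261140/n(60/(-401)) = -257519*1/((-241096 + 194865)*(-208116 - 102522)) + 261140/((60/(-401))²) = -257519/((-46231*(-310638))) + 261140/((60*(-1/401))²) = -257519/14361105378 + 261140/((-60/401)²) = -257519*1/14361105378 + 261140/(3600/160801) = -257519/14361105378 + 261140*(160801/3600) = -257519/14361105378 + 2099578657/180 = 5025378390421727321/430833161340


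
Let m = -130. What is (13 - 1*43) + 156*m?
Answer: -20310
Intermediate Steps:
(13 - 1*43) + 156*m = (13 - 1*43) + 156*(-130) = (13 - 43) - 20280 = -30 - 20280 = -20310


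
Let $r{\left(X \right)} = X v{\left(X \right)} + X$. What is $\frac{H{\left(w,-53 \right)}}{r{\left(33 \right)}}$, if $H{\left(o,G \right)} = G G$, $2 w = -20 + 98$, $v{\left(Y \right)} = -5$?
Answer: $- \frac{2809}{132} \approx -21.28$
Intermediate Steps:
$w = 39$ ($w = \frac{-20 + 98}{2} = \frac{1}{2} \cdot 78 = 39$)
$H{\left(o,G \right)} = G^{2}$
$r{\left(X \right)} = - 4 X$ ($r{\left(X \right)} = X \left(-5\right) + X = - 5 X + X = - 4 X$)
$\frac{H{\left(w,-53 \right)}}{r{\left(33 \right)}} = \frac{\left(-53\right)^{2}}{\left(-4\right) 33} = \frac{2809}{-132} = 2809 \left(- \frac{1}{132}\right) = - \frac{2809}{132}$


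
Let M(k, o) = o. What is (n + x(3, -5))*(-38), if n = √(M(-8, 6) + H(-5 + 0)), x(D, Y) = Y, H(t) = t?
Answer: 152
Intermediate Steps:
n = 1 (n = √(6 + (-5 + 0)) = √(6 - 5) = √1 = 1)
(n + x(3, -5))*(-38) = (1 - 5)*(-38) = -4*(-38) = 152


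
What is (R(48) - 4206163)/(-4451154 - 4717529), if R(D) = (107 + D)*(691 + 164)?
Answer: 4073638/9168683 ≈ 0.44430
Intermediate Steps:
R(D) = 91485 + 855*D (R(D) = (107 + D)*855 = 91485 + 855*D)
(R(48) - 4206163)/(-4451154 - 4717529) = ((91485 + 855*48) - 4206163)/(-4451154 - 4717529) = ((91485 + 41040) - 4206163)/(-9168683) = (132525 - 4206163)*(-1/9168683) = -4073638*(-1/9168683) = 4073638/9168683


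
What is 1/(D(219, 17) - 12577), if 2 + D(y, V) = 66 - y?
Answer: -1/12732 ≈ -7.8542e-5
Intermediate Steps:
D(y, V) = 64 - y (D(y, V) = -2 + (66 - y) = 64 - y)
1/(D(219, 17) - 12577) = 1/((64 - 1*219) - 12577) = 1/((64 - 219) - 12577) = 1/(-155 - 12577) = 1/(-12732) = -1/12732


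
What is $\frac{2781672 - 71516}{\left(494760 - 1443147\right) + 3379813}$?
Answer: $\frac{1355078}{1215713} \approx 1.1146$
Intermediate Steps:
$\frac{2781672 - 71516}{\left(494760 - 1443147\right) + 3379813} = \frac{2710156}{-948387 + 3379813} = \frac{2710156}{2431426} = 2710156 \cdot \frac{1}{2431426} = \frac{1355078}{1215713}$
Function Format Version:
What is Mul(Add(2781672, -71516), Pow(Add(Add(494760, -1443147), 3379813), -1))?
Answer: Rational(1355078, 1215713) ≈ 1.1146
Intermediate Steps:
Mul(Add(2781672, -71516), Pow(Add(Add(494760, -1443147), 3379813), -1)) = Mul(2710156, Pow(Add(-948387, 3379813), -1)) = Mul(2710156, Pow(2431426, -1)) = Mul(2710156, Rational(1, 2431426)) = Rational(1355078, 1215713)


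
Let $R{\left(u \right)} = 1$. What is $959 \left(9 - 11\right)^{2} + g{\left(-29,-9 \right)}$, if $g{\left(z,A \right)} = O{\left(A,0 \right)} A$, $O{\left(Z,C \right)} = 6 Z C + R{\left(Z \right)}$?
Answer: $3827$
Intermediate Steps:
$O{\left(Z,C \right)} = 1 + 6 C Z$ ($O{\left(Z,C \right)} = 6 Z C + 1 = 6 C Z + 1 = 1 + 6 C Z$)
$g{\left(z,A \right)} = A$ ($g{\left(z,A \right)} = \left(1 + 6 \cdot 0 A\right) A = \left(1 + 0\right) A = 1 A = A$)
$959 \left(9 - 11\right)^{2} + g{\left(-29,-9 \right)} = 959 \left(9 - 11\right)^{2} - 9 = 959 \left(-2\right)^{2} - 9 = 959 \cdot 4 - 9 = 3836 - 9 = 3827$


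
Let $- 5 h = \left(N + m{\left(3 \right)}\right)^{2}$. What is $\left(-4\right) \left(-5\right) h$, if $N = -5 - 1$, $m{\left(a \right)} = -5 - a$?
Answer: $-784$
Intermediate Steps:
$N = -6$
$h = - \frac{196}{5}$ ($h = - \frac{\left(-6 - 8\right)^{2}}{5} = - \frac{\left(-14\right)^{2}}{5} = \left(- \frac{1}{5}\right) 196 = - \frac{196}{5} \approx -39.2$)
$\left(-4\right) \left(-5\right) h = \left(-4\right) \left(-5\right) \left(- \frac{196}{5}\right) = 20 \left(- \frac{196}{5}\right) = -784$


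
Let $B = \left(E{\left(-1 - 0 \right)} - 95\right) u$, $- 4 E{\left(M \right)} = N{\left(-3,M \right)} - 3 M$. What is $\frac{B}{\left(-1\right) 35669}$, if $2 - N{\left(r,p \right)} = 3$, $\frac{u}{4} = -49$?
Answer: $- \frac{18718}{35669} \approx -0.52477$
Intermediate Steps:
$u = -196$ ($u = 4 \left(-49\right) = -196$)
$N{\left(r,p \right)} = -1$ ($N{\left(r,p \right)} = 2 - 3 = -1$)
$E{\left(M \right)} = \frac{1}{4} + \frac{3 M}{4}$ ($E{\left(M \right)} = - \frac{-1 - 3 M}{4} = \frac{1}{4} + \frac{3 M}{4}$)
$B = 18718$ ($B = \left(\left(\frac{1}{4} + \frac{3 \left(-1 - 0\right)}{4}\right) - 95\right) \left(-196\right) = \left(\left(\frac{1}{4} + \frac{3 \left(-1 + 0\right)}{4}\right) - 95\right) \left(-196\right) = \left(\left(\frac{1}{4} + \frac{3}{4} \left(-1\right)\right) - 95\right) \left(-196\right) = \left(\left(\frac{1}{4} - \frac{3}{4}\right) - 95\right) \left(-196\right) = \left(- \frac{1}{2} - 95\right) \left(-196\right) = \left(- \frac{191}{2}\right) \left(-196\right) = 18718$)
$\frac{B}{\left(-1\right) 35669} = \frac{18718}{\left(-1\right) 35669} = \frac{18718}{-35669} = 18718 \left(- \frac{1}{35669}\right) = - \frac{18718}{35669}$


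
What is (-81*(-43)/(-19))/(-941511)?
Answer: 1161/5962903 ≈ 0.00019470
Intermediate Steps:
(-81*(-43)/(-19))/(-941511) = (3483*(-1/19))*(-1/941511) = -3483/19*(-1/941511) = 1161/5962903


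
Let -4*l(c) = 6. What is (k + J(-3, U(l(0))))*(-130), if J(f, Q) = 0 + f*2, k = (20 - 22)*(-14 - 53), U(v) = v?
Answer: -16640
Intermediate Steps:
l(c) = -3/2 (l(c) = -1/4*6 = -3/2)
k = 134 (k = -2*(-67) = 134)
J(f, Q) = 2*f (J(f, Q) = 0 + 2*f = 2*f)
(k + J(-3, U(l(0))))*(-130) = (134 + 2*(-3))*(-130) = (134 - 6)*(-130) = 128*(-130) = -16640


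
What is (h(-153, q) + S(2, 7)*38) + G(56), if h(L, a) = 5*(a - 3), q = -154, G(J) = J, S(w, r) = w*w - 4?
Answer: -729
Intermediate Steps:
S(w, r) = -4 + w² (S(w, r) = w² - 4 = -4 + w²)
h(L, a) = -15 + 5*a (h(L, a) = 5*(-3 + a) = -15 + 5*a)
(h(-153, q) + S(2, 7)*38) + G(56) = ((-15 + 5*(-154)) + (-4 + 2²)*38) + 56 = ((-15 - 770) + (-4 + 4)*38) + 56 = (-785 + 0*38) + 56 = (-785 + 0) + 56 = -785 + 56 = -729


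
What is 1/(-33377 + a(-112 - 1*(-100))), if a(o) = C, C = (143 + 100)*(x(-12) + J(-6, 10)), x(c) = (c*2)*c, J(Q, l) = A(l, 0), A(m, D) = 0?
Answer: 1/36607 ≈ 2.7317e-5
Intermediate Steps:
J(Q, l) = 0
x(c) = 2*c**2 (x(c) = (2*c)*c = 2*c**2)
C = 69984 (C = (143 + 100)*(2*(-12)**2 + 0) = 243*(2*144 + 0) = 243*(288 + 0) = 243*288 = 69984)
a(o) = 69984
1/(-33377 + a(-112 - 1*(-100))) = 1/(-33377 + 69984) = 1/36607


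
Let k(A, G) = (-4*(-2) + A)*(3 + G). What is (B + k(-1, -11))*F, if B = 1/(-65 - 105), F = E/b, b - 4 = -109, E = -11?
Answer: -104731/17850 ≈ -5.8673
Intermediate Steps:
b = -105 (b = 4 - 109 = -105)
k(A, G) = (3 + G)*(8 + A) (k(A, G) = (8 + A)*(3 + G) = (3 + G)*(8 + A))
F = 11/105 (F = -11/(-105) = -11*(-1/105) = 11/105 ≈ 0.10476)
B = -1/170 (B = 1/(-170) = -1/170 ≈ -0.0058824)
(B + k(-1, -11))*F = (-1/170 + (24 + 3*(-1) + 8*(-11) - 1*(-11)))*(11/105) = (-1/170 + (24 - 3 - 88 + 11))*(11/105) = (-1/170 - 56)*(11/105) = -9521/170*11/105 = -104731/17850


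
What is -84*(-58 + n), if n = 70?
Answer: -1008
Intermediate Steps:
-84*(-58 + n) = -84*(-58 + 70) = -84*12 = -1008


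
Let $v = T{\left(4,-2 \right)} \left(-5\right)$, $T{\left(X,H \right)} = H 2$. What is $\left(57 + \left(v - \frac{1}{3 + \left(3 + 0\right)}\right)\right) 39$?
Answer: $\frac{5993}{2} \approx 2996.5$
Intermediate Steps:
$T{\left(X,H \right)} = 2 H$
$v = 20$ ($v = 2 \left(-2\right) \left(-5\right) = \left(-4\right) \left(-5\right) = 20$)
$\left(57 + \left(v - \frac{1}{3 + \left(3 + 0\right)}\right)\right) 39 = \left(57 + \left(20 - \frac{1}{3 + \left(3 + 0\right)}\right)\right) 39 = \left(57 + \left(20 - \frac{1}{3 + 3}\right)\right) 39 = \left(57 + \left(20 - \frac{1}{6}\right)\right) 39 = \left(57 + \frac{119}{6}\right) 39 = \frac{461}{6} \cdot 39 = \frac{5993}{2}$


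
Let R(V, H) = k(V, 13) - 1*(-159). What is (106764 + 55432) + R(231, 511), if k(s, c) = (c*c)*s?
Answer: 201394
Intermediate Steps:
k(s, c) = s*c**2 (k(s, c) = c**2*s = s*c**2)
R(V, H) = 159 + 169*V (R(V, H) = V*13**2 - 1*(-159) = V*169 + 159 = 169*V + 159 = 159 + 169*V)
(106764 + 55432) + R(231, 511) = (106764 + 55432) + (159 + 169*231) = 162196 + (159 + 39039) = 162196 + 39198 = 201394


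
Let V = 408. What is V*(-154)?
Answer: -62832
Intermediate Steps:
V*(-154) = 408*(-154) = -62832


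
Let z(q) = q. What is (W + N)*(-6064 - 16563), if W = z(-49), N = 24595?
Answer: -555402342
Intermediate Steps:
W = -49
(W + N)*(-6064 - 16563) = (-49 + 24595)*(-6064 - 16563) = 24546*(-22627) = -555402342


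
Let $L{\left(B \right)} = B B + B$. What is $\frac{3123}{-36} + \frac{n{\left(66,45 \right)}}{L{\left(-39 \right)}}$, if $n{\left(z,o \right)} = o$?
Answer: $- \frac{85679}{988} \approx -86.72$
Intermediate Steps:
$L{\left(B \right)} = B + B^{2}$ ($L{\left(B \right)} = B^{2} + B = B + B^{2}$)
$\frac{3123}{-36} + \frac{n{\left(66,45 \right)}}{L{\left(-39 \right)}} = \frac{3123}{-36} + \frac{45}{\left(-39\right) \left(1 - 39\right)} = 3123 \left(- \frac{1}{36}\right) + \frac{45}{\left(-39\right) \left(-38\right)} = - \frac{347}{4} + \frac{45}{1482} = - \frac{347}{4} + 45 \cdot \frac{1}{1482} = - \frac{347}{4} + \frac{15}{494} = - \frac{85679}{988}$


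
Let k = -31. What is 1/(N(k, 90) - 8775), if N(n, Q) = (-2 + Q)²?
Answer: -1/1031 ≈ -0.00096993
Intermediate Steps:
1/(N(k, 90) - 8775) = 1/((-2 + 90)² - 8775) = 1/(88² - 8775) = 1/(7744 - 8775) = 1/(-1031) = -1/1031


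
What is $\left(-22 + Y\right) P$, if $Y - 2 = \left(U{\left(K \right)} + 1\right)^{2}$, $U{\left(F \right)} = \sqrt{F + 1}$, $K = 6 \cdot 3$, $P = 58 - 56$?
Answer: $4 \sqrt{19} \approx 17.436$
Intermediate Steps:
$P = 2$ ($P = 58 - 56 = 2$)
$K = 18$
$U{\left(F \right)} = \sqrt{1 + F}$
$Y = 2 + \left(1 + \sqrt{19}\right)^{2}$ ($Y = 2 + \left(\sqrt{1 + 18} + 1\right)^{2} = 2 + \left(\sqrt{19} + 1\right)^{2} = 2 + \left(1 + \sqrt{19}\right)^{2} \approx 30.718$)
$\left(-22 + Y\right) P = \left(-22 + \left(22 + 2 \sqrt{19}\right)\right) 2 = 2 \sqrt{19} \cdot 2 = 4 \sqrt{19}$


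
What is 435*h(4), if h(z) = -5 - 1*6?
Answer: -4785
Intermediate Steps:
h(z) = -11 (h(z) = -5 - 6 = -11)
435*h(4) = 435*(-11) = -4785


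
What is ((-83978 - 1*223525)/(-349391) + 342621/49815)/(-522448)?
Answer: -535821253/36083975444460 ≈ -1.4849e-5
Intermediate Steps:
((-83978 - 1*223525)/(-349391) + 342621/49815)/(-522448) = ((-83978 - 223525)*(-1/349391) + 342621*(1/49815))*(-1/522448) = (-307503*(-1/349391) + 38069/5535)*(-1/522448) = (43929/49913 + 38069/5535)*(-1/522448) = (2143285012/276268455)*(-1/522448) = -535821253/36083975444460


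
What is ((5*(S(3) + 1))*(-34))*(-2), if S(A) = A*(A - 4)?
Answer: -680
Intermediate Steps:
S(A) = A*(-4 + A)
((5*(S(3) + 1))*(-34))*(-2) = ((5*(3*(-4 + 3) + 1))*(-34))*(-2) = ((5*(3*(-1) + 1))*(-34))*(-2) = ((5*(-3 + 1))*(-34))*(-2) = ((5*(-2))*(-34))*(-2) = -10*(-34)*(-2) = 340*(-2) = -680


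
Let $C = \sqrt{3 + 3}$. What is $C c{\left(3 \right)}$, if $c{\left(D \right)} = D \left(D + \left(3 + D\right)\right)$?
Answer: $27 \sqrt{6} \approx 66.136$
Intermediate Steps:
$c{\left(D \right)} = D \left(3 + 2 D\right)$
$C = \sqrt{6} \approx 2.4495$
$C c{\left(3 \right)} = \sqrt{6} \cdot 3 \left(3 + 2 \cdot 3\right) = \sqrt{6} \cdot 3 \left(3 + 6\right) = \sqrt{6} \cdot 3 \cdot 9 = \sqrt{6} \cdot 27 = 27 \sqrt{6}$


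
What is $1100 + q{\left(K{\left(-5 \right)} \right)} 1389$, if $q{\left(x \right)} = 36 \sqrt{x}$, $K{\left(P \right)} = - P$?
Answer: $1100 + 50004 \sqrt{5} \approx 1.1291 \cdot 10^{5}$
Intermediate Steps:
$1100 + q{\left(K{\left(-5 \right)} \right)} 1389 = 1100 + 36 \sqrt{\left(-1\right) \left(-5\right)} 1389 = 1100 + 36 \sqrt{5} \cdot 1389 = 1100 + 50004 \sqrt{5}$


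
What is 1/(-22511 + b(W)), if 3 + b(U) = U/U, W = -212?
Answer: -1/22513 ≈ -4.4419e-5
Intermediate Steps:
b(U) = -2 (b(U) = -3 + U/U = -3 + 1 = -2)
1/(-22511 + b(W)) = 1/(-22511 - 2) = 1/(-22513) = -1/22513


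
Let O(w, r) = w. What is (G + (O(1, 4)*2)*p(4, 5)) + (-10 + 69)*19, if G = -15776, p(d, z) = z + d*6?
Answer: -14597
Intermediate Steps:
p(d, z) = z + 6*d
(G + (O(1, 4)*2)*p(4, 5)) + (-10 + 69)*19 = (-15776 + (1*2)*(5 + 6*4)) + (-10 + 69)*19 = (-15776 + 2*(5 + 24)) + 59*19 = (-15776 + 2*29) + 1121 = (-15776 + 58) + 1121 = -15718 + 1121 = -14597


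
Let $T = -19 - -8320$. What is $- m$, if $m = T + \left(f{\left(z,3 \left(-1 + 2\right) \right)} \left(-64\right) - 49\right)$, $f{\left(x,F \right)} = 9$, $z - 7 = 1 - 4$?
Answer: $-7676$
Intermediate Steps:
$z = 4$ ($z = 7 + \left(1 - 4\right) = 7 - 3 = 4$)
$T = 8301$ ($T = -19 + 8320 = 8301$)
$m = 7676$ ($m = 8301 + \left(9 \left(-64\right) - 49\right) = 8301 - 625 = 7676$)
$- m = \left(-1\right) 7676 = -7676$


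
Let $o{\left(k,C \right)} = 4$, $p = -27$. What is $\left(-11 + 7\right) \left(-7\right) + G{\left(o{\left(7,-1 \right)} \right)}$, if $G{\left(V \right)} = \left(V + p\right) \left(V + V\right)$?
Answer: $-156$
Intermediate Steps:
$G{\left(V \right)} = 2 V \left(-27 + V\right)$ ($G{\left(V \right)} = \left(V - 27\right) \left(V + V\right) = \left(-27 + V\right) 2 V = 2 V \left(-27 + V\right)$)
$\left(-11 + 7\right) \left(-7\right) + G{\left(o{\left(7,-1 \right)} \right)} = \left(-11 + 7\right) \left(-7\right) + 2 \cdot 4 \left(-27 + 4\right) = \left(-4\right) \left(-7\right) + 2 \cdot 4 \left(-23\right) = 28 - 184 = -156$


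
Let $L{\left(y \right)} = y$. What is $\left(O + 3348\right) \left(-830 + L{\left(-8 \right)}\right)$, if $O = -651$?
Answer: $-2260086$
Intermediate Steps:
$\left(O + 3348\right) \left(-830 + L{\left(-8 \right)}\right) = \left(-651 + 3348\right) \left(-830 - 8\right) = 2697 \left(-838\right) = -2260086$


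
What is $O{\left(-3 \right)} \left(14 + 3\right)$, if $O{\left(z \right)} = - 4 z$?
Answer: $204$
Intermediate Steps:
$O{\left(-3 \right)} \left(14 + 3\right) = \left(-4\right) \left(-3\right) \left(14 + 3\right) = 12 \cdot 17 = 204$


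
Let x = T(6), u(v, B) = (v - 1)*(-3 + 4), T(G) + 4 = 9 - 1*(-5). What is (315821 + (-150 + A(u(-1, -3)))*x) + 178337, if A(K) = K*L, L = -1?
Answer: 492678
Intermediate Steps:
T(G) = 10 (T(G) = -4 + (9 - 1*(-5)) = -4 + (9 + 5) = -4 + 14 = 10)
u(v, B) = -1 + v (u(v, B) = (-1 + v)*1 = -1 + v)
x = 10
A(K) = -K (A(K) = K*(-1) = -K)
(315821 + (-150 + A(u(-1, -3)))*x) + 178337 = (315821 + (-150 - (-1 - 1))*10) + 178337 = (315821 + (-150 - 1*(-2))*10) + 178337 = (315821 + (-150 + 2)*10) + 178337 = (315821 - 148*10) + 178337 = (315821 - 1480) + 178337 = 314341 + 178337 = 492678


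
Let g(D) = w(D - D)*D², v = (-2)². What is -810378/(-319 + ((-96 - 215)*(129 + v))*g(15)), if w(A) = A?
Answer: 810378/319 ≈ 2540.4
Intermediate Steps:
v = 4
g(D) = 0 (g(D) = (D - D)*D² = 0*D² = 0)
-810378/(-319 + ((-96 - 215)*(129 + v))*g(15)) = -810378/(-319 + ((-96 - 215)*(129 + 4))*0) = -810378/(-319 - 311*133*0) = -810378/(-319 - 41363*0) = -810378/(-319 + 0) = -810378/(-319) = -810378*(-1/319) = 810378/319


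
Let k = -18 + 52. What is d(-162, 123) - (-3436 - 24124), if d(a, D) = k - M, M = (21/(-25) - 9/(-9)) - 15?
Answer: 690221/25 ≈ 27609.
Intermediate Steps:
k = 34
M = -371/25 (M = (21*(-1/25) - 9*(-1/9)) - 15 = (-21/25 + 1) - 15 = 4/25 - 15 = -371/25 ≈ -14.840)
d(a, D) = 1221/25 (d(a, D) = 34 - 1*(-371/25) = 34 + 371/25 = 1221/25)
d(-162, 123) - (-3436 - 24124) = 1221/25 - (-3436 - 24124) = 1221/25 - 1*(-27560) = 1221/25 + 27560 = 690221/25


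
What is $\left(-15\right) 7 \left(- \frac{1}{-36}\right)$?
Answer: $- \frac{35}{12} \approx -2.9167$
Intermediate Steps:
$\left(-15\right) 7 \left(- \frac{1}{-36}\right) = - 105 \left(\left(-1\right) \left(- \frac{1}{36}\right)\right) = \left(-105\right) \frac{1}{36} = - \frac{35}{12}$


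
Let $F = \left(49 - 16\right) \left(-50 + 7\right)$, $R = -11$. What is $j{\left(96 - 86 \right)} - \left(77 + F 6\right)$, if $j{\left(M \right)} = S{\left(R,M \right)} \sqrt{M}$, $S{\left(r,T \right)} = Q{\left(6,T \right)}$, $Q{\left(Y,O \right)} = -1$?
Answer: $8437 - \sqrt{10} \approx 8433.8$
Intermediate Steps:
$S{\left(r,T \right)} = -1$
$F = -1419$ ($F = 33 \left(-43\right) = -1419$)
$j{\left(M \right)} = - \sqrt{M}$
$j{\left(96 - 86 \right)} - \left(77 + F 6\right) = - \sqrt{96 - 86} - \left(77 - 8514\right) = - \sqrt{10} - \left(77 - 8514\right) = - \sqrt{10} - -8437 = - \sqrt{10} + 8437 = 8437 - \sqrt{10}$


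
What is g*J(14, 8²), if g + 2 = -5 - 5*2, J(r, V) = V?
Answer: -1088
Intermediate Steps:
g = -17 (g = -2 + (-5 - 5*2) = -2 + (-5 - 10) = -2 - 15 = -17)
g*J(14, 8²) = -17*8² = -17*64 = -1088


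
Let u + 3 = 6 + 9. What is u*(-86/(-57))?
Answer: 344/19 ≈ 18.105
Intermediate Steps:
u = 12 (u = -3 + (6 + 9) = -3 + 15 = 12)
u*(-86/(-57)) = 12*(-86/(-57)) = 12*(-86*(-1/57)) = 12*(86/57) = 344/19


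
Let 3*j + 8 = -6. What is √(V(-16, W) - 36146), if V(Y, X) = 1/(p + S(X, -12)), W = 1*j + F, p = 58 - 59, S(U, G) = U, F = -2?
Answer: I*√19121303/23 ≈ 190.12*I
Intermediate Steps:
j = -14/3 (j = -8/3 + (⅓)*(-6) = -8/3 - 2 = -14/3 ≈ -4.6667)
p = -1
W = -20/3 (W = 1*(-14/3) - 2 = -14/3 - 2 = -20/3 ≈ -6.6667)
V(Y, X) = 1/(-1 + X)
√(V(-16, W) - 36146) = √(1/(-1 - 20/3) - 36146) = √(1/(-23/3) - 36146) = √(-3/23 - 36146) = √(-831361/23) = I*√19121303/23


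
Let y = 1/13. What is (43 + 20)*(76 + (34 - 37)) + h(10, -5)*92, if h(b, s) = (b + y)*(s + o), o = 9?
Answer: 107995/13 ≈ 8307.3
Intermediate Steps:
y = 1/13 ≈ 0.076923
h(b, s) = (9 + s)*(1/13 + b) (h(b, s) = (b + 1/13)*(s + 9) = (1/13 + b)*(9 + s) = (9 + s)*(1/13 + b))
(43 + 20)*(76 + (34 - 37)) + h(10, -5)*92 = (43 + 20)*(76 + (34 - 37)) + (9/13 + 9*10 + (1/13)*(-5) + 10*(-5))*92 = 63*(76 - 3) + (9/13 + 90 - 5/13 - 50)*92 = 63*73 + (524/13)*92 = 4599 + 48208/13 = 107995/13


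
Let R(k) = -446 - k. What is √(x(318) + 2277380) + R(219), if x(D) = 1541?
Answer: -665 + √2278921 ≈ 844.61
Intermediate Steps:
√(x(318) + 2277380) + R(219) = √(1541 + 2277380) + (-446 - 1*219) = √2278921 + (-446 - 219) = √2278921 - 665 = -665 + √2278921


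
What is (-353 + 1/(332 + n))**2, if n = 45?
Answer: 17710286400/142129 ≈ 1.2461e+5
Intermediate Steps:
(-353 + 1/(332 + n))**2 = (-353 + 1/(332 + 45))**2 = (-353 + 1/377)**2 = (-133080/377)**2 = 17710286400/142129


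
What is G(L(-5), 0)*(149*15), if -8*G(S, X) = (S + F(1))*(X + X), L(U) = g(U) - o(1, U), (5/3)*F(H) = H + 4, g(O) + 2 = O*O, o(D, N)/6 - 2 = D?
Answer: 0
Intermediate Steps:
o(D, N) = 12 + 6*D
g(O) = -2 + O² (g(O) = -2 + O*O = -2 + O²)
F(H) = 12/5 + 3*H/5 (F(H) = 3*(H + 4)/5 = 3*(4 + H)/5 = 12/5 + 3*H/5)
L(U) = -20 + U² (L(U) = (-2 + U²) - (12 + 6*1) = (-2 + U²) - (12 + 6) = (-2 + U²) - 1*18 = (-2 + U²) - 18 = -20 + U²)
G(S, X) = -X*(3 + S)/4 (G(S, X) = -(S + (12/5 + (⅗)*1))*(X + X)/8 = -(S + (12/5 + ⅗))*2*X/8 = -(S + 3)*2*X/8 = -(3 + S)*2*X/8 = -X*(3 + S)/4)
G(L(-5), 0)*(149*15) = (-¼*0*(3 + (-20 + (-5)²)))*(149*15) = -¼*0*(3 + (-20 + 25))*2235 = -¼*0*(3 + 5)*2235 = -¼*0*8*2235 = 0*2235 = 0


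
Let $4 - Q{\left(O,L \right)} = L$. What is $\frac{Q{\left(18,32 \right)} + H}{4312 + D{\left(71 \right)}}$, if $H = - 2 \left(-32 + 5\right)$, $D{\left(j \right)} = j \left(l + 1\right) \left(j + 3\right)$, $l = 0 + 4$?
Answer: $\frac{13}{15291} \approx 0.00085017$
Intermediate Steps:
$Q{\left(O,L \right)} = 4 - L$
$l = 4$
$D{\left(j \right)} = j \left(15 + 5 j\right)$ ($D{\left(j \right)} = j \left(4 + 1\right) \left(j + 3\right) = j 5 \left(3 + j\right) = j \left(15 + 5 j\right)$)
$H = 54$ ($H = \left(-2\right) \left(-27\right) = 54$)
$\frac{Q{\left(18,32 \right)} + H}{4312 + D{\left(71 \right)}} = \frac{\left(4 - 32\right) + 54}{4312 + 5 \cdot 71 \left(3 + 71\right)} = \frac{\left(4 - 32\right) + 54}{4312 + 5 \cdot 71 \cdot 74} = \frac{-28 + 54}{4312 + 26270} = \frac{26}{30582} = 26 \cdot \frac{1}{30582} = \frac{13}{15291}$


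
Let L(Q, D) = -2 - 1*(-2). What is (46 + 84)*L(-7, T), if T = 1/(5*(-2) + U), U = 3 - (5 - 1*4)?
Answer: 0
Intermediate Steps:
U = 2 (U = 3 - (5 - 4) = 3 - 1*1 = 3 - 1 = 2)
T = -1/8 (T = 1/(5*(-2) + 2) = 1/(-10 + 2) = 1/(-8) = -1/8 ≈ -0.12500)
L(Q, D) = 0 (L(Q, D) = -2 + 2 = 0)
(46 + 84)*L(-7, T) = (46 + 84)*0 = 130*0 = 0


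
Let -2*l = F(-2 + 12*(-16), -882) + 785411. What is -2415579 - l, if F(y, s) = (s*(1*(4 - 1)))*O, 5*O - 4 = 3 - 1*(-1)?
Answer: -20249903/10 ≈ -2.0250e+6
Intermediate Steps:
O = 8/5 (O = ⅘ + (3 - 1*(-1))/5 = ⅘ + (3 + 1)/5 = ⅘ + (⅕)*4 = ⅘ + ⅘ = 8/5 ≈ 1.6000)
F(y, s) = 24*s/5 (F(y, s) = (s*(1*(4 - 1)))*(8/5) = (s*(1*3))*(8/5) = (s*3)*(8/5) = (3*s)*(8/5) = 24*s/5)
l = -3905887/10 (l = -((24/5)*(-882) + 785411)/2 = -(-21168/5 + 785411)/2 = -½*3905887/5 = -3905887/10 ≈ -3.9059e+5)
-2415579 - l = -2415579 - 1*(-3905887/10) = -2415579 + 3905887/10 = -20249903/10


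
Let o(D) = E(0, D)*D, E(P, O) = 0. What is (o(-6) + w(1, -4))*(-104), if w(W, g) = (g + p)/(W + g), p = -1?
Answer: -520/3 ≈ -173.33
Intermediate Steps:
o(D) = 0 (o(D) = 0*D = 0)
w(W, g) = (-1 + g)/(W + g) (w(W, g) = (g - 1)/(W + g) = (-1 + g)/(W + g))
(o(-6) + w(1, -4))*(-104) = (0 + (-1 - 4)/(1 - 4))*(-104) = (0 - 5/(-3))*(-104) = (0 - 1/3*(-5))*(-104) = (0 + 5/3)*(-104) = (5/3)*(-104) = -520/3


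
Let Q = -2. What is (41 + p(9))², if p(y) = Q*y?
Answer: 529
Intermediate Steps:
p(y) = -2*y
(41 + p(9))² = (41 - 2*9)² = (41 - 18)² = 23² = 529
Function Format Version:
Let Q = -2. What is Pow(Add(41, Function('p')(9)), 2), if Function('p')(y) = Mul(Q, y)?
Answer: 529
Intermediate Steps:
Function('p')(y) = Mul(-2, y)
Pow(Add(41, Function('p')(9)), 2) = Pow(Add(41, Mul(-2, 9)), 2) = Pow(Add(41, -18), 2) = Pow(23, 2) = 529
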